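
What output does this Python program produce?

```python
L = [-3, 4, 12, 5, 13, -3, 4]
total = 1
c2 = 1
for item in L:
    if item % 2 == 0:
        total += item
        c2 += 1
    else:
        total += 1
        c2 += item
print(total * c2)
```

400

item=-3: not even, total = 1+1 = 2; c2=-2
item=4: even, total = 2+4 = 6; c2=-1
item=12: even, total = 6+12 = 18; c2=0
item=5: not even, total = 18+1 = 19; c2=5
item=13: not even, total = 19+1 = 20; c2=18
item=-3: not even, total = 20+1 = 21; c2=15
item=4: even, total = 21+4 = 25; c2=16
total*c2 = 25*16 = 400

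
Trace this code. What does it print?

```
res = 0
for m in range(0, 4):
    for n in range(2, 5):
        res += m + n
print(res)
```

m=0,n=2: res = 0+2 = 2
m=0,n=3: res = 2+3 = 5
m=0,n=4: res = 5+4 = 9
m=1,n=2: res = 9+3 = 12
m=1,n=3: res = 12+4 = 16
m=1,n=4: res = 16+5 = 21
m=2,n=2: res = 21+4 = 25
m=2,n=3: res = 25+5 = 30
m=2,n=4: res = 30+6 = 36
m=3,n=2: res = 36+5 = 41
m=3,n=3: res = 41+6 = 47
m=3,n=4: res = 47+7 = 54

54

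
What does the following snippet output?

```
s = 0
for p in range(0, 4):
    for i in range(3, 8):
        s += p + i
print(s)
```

130

p=0,i=3: s = 0+3 = 3
p=0,i=4: s = 3+4 = 7
p=0,i=5: s = 7+5 = 12
p=0,i=6: s = 12+6 = 18
p=0,i=7: s = 18+7 = 25
p=1,i=3: s = 25+4 = 29
p=1,i=4: s = 29+5 = 34
p=1,i=5: s = 34+6 = 40
p=1,i=6: s = 40+7 = 47
p=1,i=7: s = 47+8 = 55
p=2,i=3: s = 55+5 = 60
p=2,i=4: s = 60+6 = 66
p=2,i=5: s = 66+7 = 73
p=2,i=6: s = 73+8 = 81
p=2,i=7: s = 81+9 = 90
p=3,i=3: s = 90+6 = 96
p=3,i=4: s = 96+7 = 103
p=3,i=5: s = 103+8 = 111
p=3,i=6: s = 111+9 = 120
p=3,i=7: s = 120+10 = 130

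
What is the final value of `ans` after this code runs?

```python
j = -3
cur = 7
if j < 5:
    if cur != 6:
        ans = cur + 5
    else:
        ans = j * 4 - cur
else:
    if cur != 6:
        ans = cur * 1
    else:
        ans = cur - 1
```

12

j=-3, cur=7
j < 5 is True; cur != 6 is True
→ ans = cur + 5 = 12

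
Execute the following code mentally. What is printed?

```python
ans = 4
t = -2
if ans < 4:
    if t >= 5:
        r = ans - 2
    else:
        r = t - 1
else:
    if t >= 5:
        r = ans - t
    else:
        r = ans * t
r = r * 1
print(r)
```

ans=4, t=-2
ans < 4 is False; t >= 5 is False
→ r = ans * t = -8
r = (-8)*1 = -8

-8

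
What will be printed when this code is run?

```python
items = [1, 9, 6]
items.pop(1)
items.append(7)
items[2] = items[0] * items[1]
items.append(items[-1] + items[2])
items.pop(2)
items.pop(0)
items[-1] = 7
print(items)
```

[6, 7]

pop(1) removes 9 → [1, 6]
append 7 → [1, 6, 7]
items[2] = items[0]*items[1] = 1*6 = 6 → [1, 6, 6]
append items[-1]+items[2] = 6+6 = 12 → [1, 6, 6, 12]
pop(2) removes 6 → [1, 6, 12]
pop(0) removes 1 → [6, 12]
items[-1] = 7 → [6, 7]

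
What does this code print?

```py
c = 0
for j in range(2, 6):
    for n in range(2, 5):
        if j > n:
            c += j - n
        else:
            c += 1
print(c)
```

j=2,n=2: not 2>2, c = 0+1 = 1
j=2,n=3: not 2>3, c = 1+1 = 2
j=2,n=4: not 2>4, c = 2+1 = 3
j=3,n=2: 3>2, c = 3+1 = 4
j=3,n=3: not 3>3, c = 4+1 = 5
j=3,n=4: not 3>4, c = 5+1 = 6
j=4,n=2: 4>2, c = 6+2 = 8
j=4,n=3: 4>3, c = 8+1 = 9
j=4,n=4: not 4>4, c = 9+1 = 10
j=5,n=2: 5>2, c = 10+3 = 13
j=5,n=3: 5>3, c = 13+2 = 15
j=5,n=4: 5>4, c = 15+1 = 16

16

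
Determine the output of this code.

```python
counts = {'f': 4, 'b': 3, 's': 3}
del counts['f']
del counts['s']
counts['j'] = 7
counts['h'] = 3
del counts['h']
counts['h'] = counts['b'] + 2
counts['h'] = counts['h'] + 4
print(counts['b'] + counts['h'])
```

12

del 'f' → {'b': 3, 's': 3}
del 's' → {'b': 3}
counts['j'] = 7 → {'b': 3, 'j': 7}
counts['h'] = 3 → {'b': 3, 'j': 7, 'h': 3}
del 'h' → {'b': 3, 'j': 7}
counts['h'] = counts['b']+2 = 5 → {'b': 3, 'j': 7, 'h': 5}
counts['h'] = counts['h']+4 = 9 → {'b': 3, 'j': 7, 'h': 9}
counts['b']+counts['h'] = 3+9 = 12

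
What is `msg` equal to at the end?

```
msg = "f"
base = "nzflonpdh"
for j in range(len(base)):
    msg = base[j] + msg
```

j=0: prepend 'n' → 'nf'
j=1: prepend 'z' → 'znf'
j=2: prepend 'f' → 'fznf'
j=3: prepend 'l' → 'lfznf'
j=4: prepend 'o' → 'olfznf'
j=5: prepend 'n' → 'nolfznf'
j=6: prepend 'p' → 'pnolfznf'
j=7: prepend 'd' → 'dpnolfznf'
j=8: prepend 'h' → 'hdpnolfznf'

'hdpnolfznf'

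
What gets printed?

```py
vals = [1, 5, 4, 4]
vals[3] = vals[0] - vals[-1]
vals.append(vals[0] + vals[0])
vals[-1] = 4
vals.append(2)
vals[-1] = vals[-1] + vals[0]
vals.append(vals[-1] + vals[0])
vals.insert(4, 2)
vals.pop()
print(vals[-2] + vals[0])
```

5

vals[3] = vals[0]-vals[-1] = 1-4 = -3 → [1, 5, 4, -3]
append vals[0]+vals[0] = 1+1 = 2 → [1, 5, 4, -3, 2]
vals[-1] = 4 → [1, 5, 4, -3, 4]
append 2 → [1, 5, 4, -3, 4, 2]
vals[-1] = vals[-1]+vals[0] = 2+1 = 3 → [1, 5, 4, -3, 4, 3]
append vals[-1]+vals[0] = 3+1 = 4 → [1, 5, 4, -3, 4, 3, 4]
insert 2 at 4 → [1, 5, 4, -3, 2, 4, 3, 4]
pop() removes 4 → [1, 5, 4, -3, 2, 4, 3]
vals[-2]+vals[0] = 4+1 = 5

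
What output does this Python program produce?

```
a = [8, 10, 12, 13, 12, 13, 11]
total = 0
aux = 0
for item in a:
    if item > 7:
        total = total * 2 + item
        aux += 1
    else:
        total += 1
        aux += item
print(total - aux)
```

1206

item=8: >7, total = 0*2+8 = 8; aux=1
item=10: >7, total = 8*2+10 = 26; aux=2
item=12: >7, total = 26*2+12 = 64; aux=3
item=13: >7, total = 64*2+13 = 141; aux=4
item=12: >7, total = 141*2+12 = 294; aux=5
item=13: >7, total = 294*2+13 = 601; aux=6
item=11: >7, total = 601*2+11 = 1213; aux=7
total-aux = 1213-7 = 1206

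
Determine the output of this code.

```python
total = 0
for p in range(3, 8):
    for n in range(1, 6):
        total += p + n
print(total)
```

p=3,n=1: total = 0+4 = 4
p=3,n=2: total = 4+5 = 9
p=3,n=3: total = 9+6 = 15
p=3,n=4: total = 15+7 = 22
p=3,n=5: total = 22+8 = 30
p=4,n=1: total = 30+5 = 35
p=4,n=2: total = 35+6 = 41
p=4,n=3: total = 41+7 = 48
p=4,n=4: total = 48+8 = 56
p=4,n=5: total = 56+9 = 65
p=5,n=1: total = 65+6 = 71
p=5,n=2: total = 71+7 = 78
p=5,n=3: total = 78+8 = 86
p=5,n=4: total = 86+9 = 95
p=5,n=5: total = 95+10 = 105
p=6,n=1: total = 105+7 = 112
p=6,n=2: total = 112+8 = 120
p=6,n=3: total = 120+9 = 129
p=6,n=4: total = 129+10 = 139
p=6,n=5: total = 139+11 = 150
p=7,n=1: total = 150+8 = 158
p=7,n=2: total = 158+9 = 167
p=7,n=3: total = 167+10 = 177
p=7,n=4: total = 177+11 = 188
p=7,n=5: total = 188+12 = 200

200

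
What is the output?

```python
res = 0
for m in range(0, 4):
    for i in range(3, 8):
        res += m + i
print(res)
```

m=0,i=3: res = 0+3 = 3
m=0,i=4: res = 3+4 = 7
m=0,i=5: res = 7+5 = 12
m=0,i=6: res = 12+6 = 18
m=0,i=7: res = 18+7 = 25
m=1,i=3: res = 25+4 = 29
m=1,i=4: res = 29+5 = 34
m=1,i=5: res = 34+6 = 40
m=1,i=6: res = 40+7 = 47
m=1,i=7: res = 47+8 = 55
m=2,i=3: res = 55+5 = 60
m=2,i=4: res = 60+6 = 66
m=2,i=5: res = 66+7 = 73
m=2,i=6: res = 73+8 = 81
m=2,i=7: res = 81+9 = 90
m=3,i=3: res = 90+6 = 96
m=3,i=4: res = 96+7 = 103
m=3,i=5: res = 103+8 = 111
m=3,i=6: res = 111+9 = 120
m=3,i=7: res = 120+10 = 130

130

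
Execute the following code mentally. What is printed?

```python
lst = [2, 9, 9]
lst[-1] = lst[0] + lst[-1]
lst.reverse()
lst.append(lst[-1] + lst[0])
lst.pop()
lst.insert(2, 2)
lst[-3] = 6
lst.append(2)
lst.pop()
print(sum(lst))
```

lst[-1] = lst[0]+lst[-1] = 2+9 = 11 → [2, 9, 11]
reverse → [11, 9, 2]
append lst[-1]+lst[0] = 2+11 = 13 → [11, 9, 2, 13]
pop() removes 13 → [11, 9, 2]
insert 2 at 2 → [11, 9, 2, 2]
lst[-3] = 6 → [11, 6, 2, 2]
append 2 → [11, 6, 2, 2, 2]
pop() removes 2 → [11, 6, 2, 2]
sum = 21

21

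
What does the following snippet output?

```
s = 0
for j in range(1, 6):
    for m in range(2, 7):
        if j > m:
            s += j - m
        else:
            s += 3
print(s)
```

j=1,m=2: not 1>2, s = 0+3 = 3
j=1,m=3: not 1>3, s = 3+3 = 6
j=1,m=4: not 1>4, s = 6+3 = 9
j=1,m=5: not 1>5, s = 9+3 = 12
j=1,m=6: not 1>6, s = 12+3 = 15
j=2,m=2: not 2>2, s = 15+3 = 18
j=2,m=3: not 2>3, s = 18+3 = 21
j=2,m=4: not 2>4, s = 21+3 = 24
j=2,m=5: not 2>5, s = 24+3 = 27
j=2,m=6: not 2>6, s = 27+3 = 30
j=3,m=2: 3>2, s = 30+1 = 31
j=3,m=3: not 3>3, s = 31+3 = 34
j=3,m=4: not 3>4, s = 34+3 = 37
j=3,m=5: not 3>5, s = 37+3 = 40
j=3,m=6: not 3>6, s = 40+3 = 43
j=4,m=2: 4>2, s = 43+2 = 45
j=4,m=3: 4>3, s = 45+1 = 46
j=4,m=4: not 4>4, s = 46+3 = 49
j=4,m=5: not 4>5, s = 49+3 = 52
j=4,m=6: not 4>6, s = 52+3 = 55
j=5,m=2: 5>2, s = 55+3 = 58
j=5,m=3: 5>3, s = 58+2 = 60
j=5,m=4: 5>4, s = 60+1 = 61
j=5,m=5: not 5>5, s = 61+3 = 64
j=5,m=6: not 5>6, s = 64+3 = 67

67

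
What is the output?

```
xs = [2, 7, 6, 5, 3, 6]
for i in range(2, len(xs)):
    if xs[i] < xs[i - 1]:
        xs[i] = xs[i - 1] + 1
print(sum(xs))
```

47

i=2: 6<7, xs[2] = 7+1 = 8 → [2, 7, 8, 5, 3, 6]
i=3: 5<8, xs[3] = 8+1 = 9 → [2, 7, 8, 9, 3, 6]
i=4: 3<9, xs[4] = 9+1 = 10 → [2, 7, 8, 9, 10, 6]
i=5: 6<10, xs[5] = 10+1 = 11 → [2, 7, 8, 9, 10, 11]
sum = 47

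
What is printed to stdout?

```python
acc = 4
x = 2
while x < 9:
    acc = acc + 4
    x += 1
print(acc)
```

32

x=2: acc = 4+4 = 8
x=3: acc = 8+4 = 12
x=4: acc = 12+4 = 16
x=5: acc = 16+4 = 20
x=6: acc = 20+4 = 24
x=7: acc = 24+4 = 28
x=8: acc = 28+4 = 32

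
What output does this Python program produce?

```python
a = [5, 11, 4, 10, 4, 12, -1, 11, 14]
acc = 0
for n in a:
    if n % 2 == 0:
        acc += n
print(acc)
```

44

n=5: not even
n=11: not even
n=4: even, acc = 0+4 = 4
n=10: even, acc = 4+10 = 14
n=4: even, acc = 14+4 = 18
n=12: even, acc = 18+12 = 30
n=-1: not even
n=11: not even
n=14: even, acc = 30+14 = 44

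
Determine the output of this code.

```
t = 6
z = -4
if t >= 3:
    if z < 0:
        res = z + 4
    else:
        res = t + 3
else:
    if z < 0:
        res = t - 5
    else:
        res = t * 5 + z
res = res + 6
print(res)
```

t=6, z=-4
t >= 3 is True; z < 0 is True
→ res = z + 4 = 0
res = 0+6 = 6

6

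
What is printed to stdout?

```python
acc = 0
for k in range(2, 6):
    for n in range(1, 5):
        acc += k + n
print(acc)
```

k=2,n=1: acc = 0+3 = 3
k=2,n=2: acc = 3+4 = 7
k=2,n=3: acc = 7+5 = 12
k=2,n=4: acc = 12+6 = 18
k=3,n=1: acc = 18+4 = 22
k=3,n=2: acc = 22+5 = 27
k=3,n=3: acc = 27+6 = 33
k=3,n=4: acc = 33+7 = 40
k=4,n=1: acc = 40+5 = 45
k=4,n=2: acc = 45+6 = 51
k=4,n=3: acc = 51+7 = 58
k=4,n=4: acc = 58+8 = 66
k=5,n=1: acc = 66+6 = 72
k=5,n=2: acc = 72+7 = 79
k=5,n=3: acc = 79+8 = 87
k=5,n=4: acc = 87+9 = 96

96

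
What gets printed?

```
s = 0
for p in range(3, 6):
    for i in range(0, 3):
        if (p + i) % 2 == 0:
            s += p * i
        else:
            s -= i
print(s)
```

p=3,i=0: odd sum, s = 0-0 = 0
p=3,i=1: even sum, s = 0+3 = 3
p=3,i=2: odd sum, s = 3-2 = 1
p=4,i=0: even sum, s = 1+0 = 1
p=4,i=1: odd sum, s = 1-1 = 0
p=4,i=2: even sum, s = 0+8 = 8
p=5,i=0: odd sum, s = 8-0 = 8
p=5,i=1: even sum, s = 8+5 = 13
p=5,i=2: odd sum, s = 13-2 = 11

11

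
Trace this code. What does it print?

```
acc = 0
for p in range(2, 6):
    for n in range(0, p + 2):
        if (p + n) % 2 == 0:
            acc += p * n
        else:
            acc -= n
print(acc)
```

p=2,n=0: even sum, acc = 0+0 = 0
p=2,n=1: odd sum, acc = 0-1 = -1
p=2,n=2: even sum, acc = (-1)+4 = 3
p=2,n=3: odd sum, acc = 3-3 = 0
p=3,n=0: odd sum, acc = 0-0 = 0
p=3,n=1: even sum, acc = 0+3 = 3
p=3,n=2: odd sum, acc = 3-2 = 1
p=3,n=3: even sum, acc = 1+9 = 10
p=3,n=4: odd sum, acc = 10-4 = 6
p=4,n=0: even sum, acc = 6+0 = 6
p=4,n=1: odd sum, acc = 6-1 = 5
p=4,n=2: even sum, acc = 5+8 = 13
p=4,n=3: odd sum, acc = 13-3 = 10
p=4,n=4: even sum, acc = 10+16 = 26
p=4,n=5: odd sum, acc = 26-5 = 21
p=5,n=0: odd sum, acc = 21-0 = 21
p=5,n=1: even sum, acc = 21+5 = 26
p=5,n=2: odd sum, acc = 26-2 = 24
p=5,n=3: even sum, acc = 24+15 = 39
p=5,n=4: odd sum, acc = 39-4 = 35
p=5,n=5: even sum, acc = 35+25 = 60
p=5,n=6: odd sum, acc = 60-6 = 54

54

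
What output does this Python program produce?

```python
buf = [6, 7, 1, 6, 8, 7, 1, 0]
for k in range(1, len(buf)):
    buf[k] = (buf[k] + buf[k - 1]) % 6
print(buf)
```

k=1: buf[1] = (7+6)%6 = 1 → [6, 1, 1, 6, 8, 7, 1, 0]
k=2: buf[2] = (1+1)%6 = 2 → [6, 1, 2, 6, 8, 7, 1, 0]
k=3: buf[3] = (6+2)%6 = 2 → [6, 1, 2, 2, 8, 7, 1, 0]
k=4: buf[4] = (8+2)%6 = 4 → [6, 1, 2, 2, 4, 7, 1, 0]
k=5: buf[5] = (7+4)%6 = 5 → [6, 1, 2, 2, 4, 5, 1, 0]
k=6: buf[6] = (1+5)%6 = 0 → [6, 1, 2, 2, 4, 5, 0, 0]
k=7: buf[7] = (0+0)%6 = 0 → [6, 1, 2, 2, 4, 5, 0, 0]

[6, 1, 2, 2, 4, 5, 0, 0]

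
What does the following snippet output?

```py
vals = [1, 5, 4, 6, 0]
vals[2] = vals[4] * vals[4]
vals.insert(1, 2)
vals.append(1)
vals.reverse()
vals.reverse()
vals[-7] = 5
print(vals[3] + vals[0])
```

vals[2] = vals[4]*vals[4] = 0*0 = 0 → [1, 5, 0, 6, 0]
insert 2 at 1 → [1, 2, 5, 0, 6, 0]
append 1 → [1, 2, 5, 0, 6, 0, 1]
reverse → [1, 0, 6, 0, 5, 2, 1]
reverse → [1, 2, 5, 0, 6, 0, 1]
vals[-7] = 5 → [5, 2, 5, 0, 6, 0, 1]
vals[3]+vals[0] = 0+5 = 5

5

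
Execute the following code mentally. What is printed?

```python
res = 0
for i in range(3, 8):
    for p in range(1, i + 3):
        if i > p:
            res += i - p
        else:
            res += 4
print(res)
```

i=3,p=1: 3>1, res = 0+2 = 2
i=3,p=2: 3>2, res = 2+1 = 3
i=3,p=3: not 3>3, res = 3+4 = 7
i=3,p=4: not 3>4, res = 7+4 = 11
i=3,p=5: not 3>5, res = 11+4 = 15
i=4,p=1: 4>1, res = 15+3 = 18
i=4,p=2: 4>2, res = 18+2 = 20
i=4,p=3: 4>3, res = 20+1 = 21
i=4,p=4: not 4>4, res = 21+4 = 25
i=4,p=5: not 4>5, res = 25+4 = 29
i=4,p=6: not 4>6, res = 29+4 = 33
i=5,p=1: 5>1, res = 33+4 = 37
i=5,p=2: 5>2, res = 37+3 = 40
i=5,p=3: 5>3, res = 40+2 = 42
i=5,p=4: 5>4, res = 42+1 = 43
i=5,p=5: not 5>5, res = 43+4 = 47
i=5,p=6: not 5>6, res = 47+4 = 51
i=5,p=7: not 5>7, res = 51+4 = 55
i=6,p=1: 6>1, res = 55+5 = 60
i=6,p=2: 6>2, res = 60+4 = 64
i=6,p=3: 6>3, res = 64+3 = 67
i=6,p=4: 6>4, res = 67+2 = 69
i=6,p=5: 6>5, res = 69+1 = 70
i=6,p=6: not 6>6, res = 70+4 = 74
i=6,p=7: not 6>7, res = 74+4 = 78
i=6,p=8: not 6>8, res = 78+4 = 82
i=7,p=1: 7>1, res = 82+6 = 88
i=7,p=2: 7>2, res = 88+5 = 93
i=7,p=3: 7>3, res = 93+4 = 97
i=7,p=4: 7>4, res = 97+3 = 100
i=7,p=5: 7>5, res = 100+2 = 102
i=7,p=6: 7>6, res = 102+1 = 103
i=7,p=7: not 7>7, res = 103+4 = 107
i=7,p=8: not 7>8, res = 107+4 = 111
i=7,p=9: not 7>9, res = 111+4 = 115

115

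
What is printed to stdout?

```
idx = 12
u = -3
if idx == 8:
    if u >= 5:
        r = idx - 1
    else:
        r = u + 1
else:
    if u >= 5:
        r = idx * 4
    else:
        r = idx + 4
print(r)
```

idx=12, u=-3
idx == 8 is False; u >= 5 is False
→ r = idx + 4 = 16

16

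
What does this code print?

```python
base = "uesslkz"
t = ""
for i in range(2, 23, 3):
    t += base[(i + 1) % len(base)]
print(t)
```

szskelu

i=2: add base[3]='s' → 's'
i=5: add base[6]='z' → 'sz'
i=8: add base[2]='s' → 'szs'
i=11: add base[5]='k' → 'szsk'
i=14: add base[1]='e' → 'szske'
i=17: add base[4]='l' → 'szskel'
i=20: add base[0]='u' → 'szskelu'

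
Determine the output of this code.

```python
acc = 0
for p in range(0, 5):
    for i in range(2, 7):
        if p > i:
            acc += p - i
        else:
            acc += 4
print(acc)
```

p=0,i=2: not 0>2, acc = 0+4 = 4
p=0,i=3: not 0>3, acc = 4+4 = 8
p=0,i=4: not 0>4, acc = 8+4 = 12
p=0,i=5: not 0>5, acc = 12+4 = 16
p=0,i=6: not 0>6, acc = 16+4 = 20
p=1,i=2: not 1>2, acc = 20+4 = 24
p=1,i=3: not 1>3, acc = 24+4 = 28
p=1,i=4: not 1>4, acc = 28+4 = 32
p=1,i=5: not 1>5, acc = 32+4 = 36
p=1,i=6: not 1>6, acc = 36+4 = 40
p=2,i=2: not 2>2, acc = 40+4 = 44
p=2,i=3: not 2>3, acc = 44+4 = 48
p=2,i=4: not 2>4, acc = 48+4 = 52
p=2,i=5: not 2>5, acc = 52+4 = 56
p=2,i=6: not 2>6, acc = 56+4 = 60
p=3,i=2: 3>2, acc = 60+1 = 61
p=3,i=3: not 3>3, acc = 61+4 = 65
p=3,i=4: not 3>4, acc = 65+4 = 69
p=3,i=5: not 3>5, acc = 69+4 = 73
p=3,i=6: not 3>6, acc = 73+4 = 77
p=4,i=2: 4>2, acc = 77+2 = 79
p=4,i=3: 4>3, acc = 79+1 = 80
p=4,i=4: not 4>4, acc = 80+4 = 84
p=4,i=5: not 4>5, acc = 84+4 = 88
p=4,i=6: not 4>6, acc = 88+4 = 92

92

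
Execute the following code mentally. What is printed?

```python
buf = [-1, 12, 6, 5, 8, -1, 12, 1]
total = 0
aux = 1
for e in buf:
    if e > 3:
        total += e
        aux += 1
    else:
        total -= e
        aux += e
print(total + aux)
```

e=-1: not >3, total = 0-(-1) = 1; aux=0
e=12: >3, total = 1+12 = 13; aux=1
e=6: >3, total = 13+6 = 19; aux=2
e=5: >3, total = 19+5 = 24; aux=3
e=8: >3, total = 24+8 = 32; aux=4
e=-1: not >3, total = 32-(-1) = 33; aux=3
e=12: >3, total = 33+12 = 45; aux=4
e=1: not >3, total = 45-1 = 44; aux=5
total+aux = 44+5 = 49

49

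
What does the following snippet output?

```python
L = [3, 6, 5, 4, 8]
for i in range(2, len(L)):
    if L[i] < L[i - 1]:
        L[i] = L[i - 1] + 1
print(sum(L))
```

32

i=2: 5<6, L[2] = 6+1 = 7 → [3, 6, 7, 4, 8]
i=3: 4<7, L[3] = 7+1 = 8 → [3, 6, 7, 8, 8]
i=4: 8>=8, unchanged → [3, 6, 7, 8, 8]
sum = 32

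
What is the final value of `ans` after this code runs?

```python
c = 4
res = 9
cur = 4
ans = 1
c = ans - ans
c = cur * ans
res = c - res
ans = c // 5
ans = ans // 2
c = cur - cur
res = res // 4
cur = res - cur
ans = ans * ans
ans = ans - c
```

c = 1-1 = 0
c = 4*1 = 4
res = 4-9 = -5
ans = 4//5 = 0
ans = 0//2 = 0
c = 4-4 = 0
res = (-5)//4 = -2
cur = (-2)-4 = -6
ans = 0*0 = 0
ans = 0-0 = 0

0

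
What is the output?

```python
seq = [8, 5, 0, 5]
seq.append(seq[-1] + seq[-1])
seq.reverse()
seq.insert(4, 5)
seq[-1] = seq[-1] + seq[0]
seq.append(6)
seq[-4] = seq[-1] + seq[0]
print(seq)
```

append seq[-1]+seq[-1] = 5+5 = 10 → [8, 5, 0, 5, 10]
reverse → [10, 5, 0, 5, 8]
insert 5 at 4 → [10, 5, 0, 5, 5, 8]
seq[-1] = seq[-1]+seq[0] = 8+10 = 18 → [10, 5, 0, 5, 5, 18]
append 6 → [10, 5, 0, 5, 5, 18, 6]
seq[-4] = seq[-1]+seq[0] = 6+10 = 16 → [10, 5, 0, 16, 5, 18, 6]

[10, 5, 0, 16, 5, 18, 6]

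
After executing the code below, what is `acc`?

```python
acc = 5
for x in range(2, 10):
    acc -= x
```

x=2: acc = 5-2 = 3
x=3: acc = 3-3 = 0
x=4: acc = 0-4 = -4
x=5: acc = (-4)-5 = -9
x=6: acc = (-9)-6 = -15
x=7: acc = (-15)-7 = -22
x=8: acc = (-22)-8 = -30
x=9: acc = (-30)-9 = -39

-39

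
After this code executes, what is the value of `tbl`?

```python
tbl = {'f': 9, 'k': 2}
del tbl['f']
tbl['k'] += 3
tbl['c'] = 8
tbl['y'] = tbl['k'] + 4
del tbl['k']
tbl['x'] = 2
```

{'c': 8, 'y': 9, 'x': 2}

del 'f' → {'k': 2}
tbl['k'] = 2+3 = 5 → {'k': 5}
tbl['c'] = 8 → {'k': 5, 'c': 8}
tbl['y'] = tbl['k']+4 = 9 → {'k': 5, 'c': 8, 'y': 9}
del 'k' → {'c': 8, 'y': 9}
tbl['x'] = 2 → {'c': 8, 'y': 9, 'x': 2}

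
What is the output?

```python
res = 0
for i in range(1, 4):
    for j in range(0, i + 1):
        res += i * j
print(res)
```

25

i=1,j=0: res = 0+0 = 0
i=1,j=1: res = 0+1 = 1
i=2,j=0: res = 1+0 = 1
i=2,j=1: res = 1+2 = 3
i=2,j=2: res = 3+4 = 7
i=3,j=0: res = 7+0 = 7
i=3,j=1: res = 7+3 = 10
i=3,j=2: res = 10+6 = 16
i=3,j=3: res = 16+9 = 25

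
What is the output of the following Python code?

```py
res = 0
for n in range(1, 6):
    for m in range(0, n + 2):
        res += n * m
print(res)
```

n=1,m=0: res = 0+0 = 0
n=1,m=1: res = 0+1 = 1
n=1,m=2: res = 1+2 = 3
n=2,m=0: res = 3+0 = 3
n=2,m=1: res = 3+2 = 5
n=2,m=2: res = 5+4 = 9
n=2,m=3: res = 9+6 = 15
n=3,m=0: res = 15+0 = 15
n=3,m=1: res = 15+3 = 18
n=3,m=2: res = 18+6 = 24
n=3,m=3: res = 24+9 = 33
n=3,m=4: res = 33+12 = 45
n=4,m=0: res = 45+0 = 45
n=4,m=1: res = 45+4 = 49
n=4,m=2: res = 49+8 = 57
n=4,m=3: res = 57+12 = 69
n=4,m=4: res = 69+16 = 85
n=4,m=5: res = 85+20 = 105
n=5,m=0: res = 105+0 = 105
n=5,m=1: res = 105+5 = 110
n=5,m=2: res = 110+10 = 120
n=5,m=3: res = 120+15 = 135
n=5,m=4: res = 135+20 = 155
n=5,m=5: res = 155+25 = 180
n=5,m=6: res = 180+30 = 210

210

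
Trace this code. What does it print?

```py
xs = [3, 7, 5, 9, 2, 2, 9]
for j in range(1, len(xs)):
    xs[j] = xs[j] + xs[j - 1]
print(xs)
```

[3, 10, 15, 24, 26, 28, 37]

j=1: xs[1] = 7+3 = 10 → [3, 10, 5, 9, 2, 2, 9]
j=2: xs[2] = 5+10 = 15 → [3, 10, 15, 9, 2, 2, 9]
j=3: xs[3] = 9+15 = 24 → [3, 10, 15, 24, 2, 2, 9]
j=4: xs[4] = 2+24 = 26 → [3, 10, 15, 24, 26, 2, 9]
j=5: xs[5] = 2+26 = 28 → [3, 10, 15, 24, 26, 28, 9]
j=6: xs[6] = 9+28 = 37 → [3, 10, 15, 24, 26, 28, 37]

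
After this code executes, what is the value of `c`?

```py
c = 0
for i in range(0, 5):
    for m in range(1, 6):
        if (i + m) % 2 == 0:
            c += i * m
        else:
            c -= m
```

33

i=0,m=1: odd sum, c = 0-1 = -1
i=0,m=2: even sum, c = (-1)+0 = -1
i=0,m=3: odd sum, c = (-1)-3 = -4
i=0,m=4: even sum, c = (-4)+0 = -4
i=0,m=5: odd sum, c = (-4)-5 = -9
i=1,m=1: even sum, c = (-9)+1 = -8
i=1,m=2: odd sum, c = (-8)-2 = -10
i=1,m=3: even sum, c = (-10)+3 = -7
i=1,m=4: odd sum, c = (-7)-4 = -11
i=1,m=5: even sum, c = (-11)+5 = -6
i=2,m=1: odd sum, c = (-6)-1 = -7
i=2,m=2: even sum, c = (-7)+4 = -3
i=2,m=3: odd sum, c = (-3)-3 = -6
i=2,m=4: even sum, c = (-6)+8 = 2
i=2,m=5: odd sum, c = 2-5 = -3
i=3,m=1: even sum, c = (-3)+3 = 0
i=3,m=2: odd sum, c = 0-2 = -2
i=3,m=3: even sum, c = (-2)+9 = 7
i=3,m=4: odd sum, c = 7-4 = 3
i=3,m=5: even sum, c = 3+15 = 18
i=4,m=1: odd sum, c = 18-1 = 17
i=4,m=2: even sum, c = 17+8 = 25
i=4,m=3: odd sum, c = 25-3 = 22
i=4,m=4: even sum, c = 22+16 = 38
i=4,m=5: odd sum, c = 38-5 = 33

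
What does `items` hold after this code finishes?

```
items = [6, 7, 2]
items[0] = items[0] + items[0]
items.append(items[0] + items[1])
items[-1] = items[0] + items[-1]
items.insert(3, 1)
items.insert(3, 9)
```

[12, 7, 2, 9, 1, 31]

items[0] = items[0]+items[0] = 6+6 = 12 → [12, 7, 2]
append items[0]+items[1] = 12+7 = 19 → [12, 7, 2, 19]
items[-1] = items[0]+items[-1] = 12+19 = 31 → [12, 7, 2, 31]
insert 1 at 3 → [12, 7, 2, 1, 31]
insert 9 at 3 → [12, 7, 2, 9, 1, 31]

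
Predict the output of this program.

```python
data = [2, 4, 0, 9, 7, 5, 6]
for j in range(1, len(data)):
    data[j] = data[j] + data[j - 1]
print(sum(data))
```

111

j=1: data[1] = 4+2 = 6 → [2, 6, 0, 9, 7, 5, 6]
j=2: data[2] = 0+6 = 6 → [2, 6, 6, 9, 7, 5, 6]
j=3: data[3] = 9+6 = 15 → [2, 6, 6, 15, 7, 5, 6]
j=4: data[4] = 7+15 = 22 → [2, 6, 6, 15, 22, 5, 6]
j=5: data[5] = 5+22 = 27 → [2, 6, 6, 15, 22, 27, 6]
j=6: data[6] = 6+27 = 33 → [2, 6, 6, 15, 22, 27, 33]
sum = 111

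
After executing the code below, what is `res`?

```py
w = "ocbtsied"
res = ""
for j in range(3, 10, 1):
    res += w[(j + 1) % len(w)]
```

j=3: add w[4]='s' → 's'
j=4: add w[5]='i' → 'si'
j=5: add w[6]='e' → 'sie'
j=6: add w[7]='d' → 'sied'
j=7: add w[0]='o' → 'siedo'
j=8: add w[1]='c' → 'siedoc'
j=9: add w[2]='b' → 'siedocb'

'siedocb'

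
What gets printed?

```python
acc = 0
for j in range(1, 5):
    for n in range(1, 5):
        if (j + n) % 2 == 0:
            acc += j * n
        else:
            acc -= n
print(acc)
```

j=1,n=1: even sum, acc = 0+1 = 1
j=1,n=2: odd sum, acc = 1-2 = -1
j=1,n=3: even sum, acc = (-1)+3 = 2
j=1,n=4: odd sum, acc = 2-4 = -2
j=2,n=1: odd sum, acc = (-2)-1 = -3
j=2,n=2: even sum, acc = (-3)+4 = 1
j=2,n=3: odd sum, acc = 1-3 = -2
j=2,n=4: even sum, acc = (-2)+8 = 6
j=3,n=1: even sum, acc = 6+3 = 9
j=3,n=2: odd sum, acc = 9-2 = 7
j=3,n=3: even sum, acc = 7+9 = 16
j=3,n=4: odd sum, acc = 16-4 = 12
j=4,n=1: odd sum, acc = 12-1 = 11
j=4,n=2: even sum, acc = 11+8 = 19
j=4,n=3: odd sum, acc = 19-3 = 16
j=4,n=4: even sum, acc = 16+16 = 32

32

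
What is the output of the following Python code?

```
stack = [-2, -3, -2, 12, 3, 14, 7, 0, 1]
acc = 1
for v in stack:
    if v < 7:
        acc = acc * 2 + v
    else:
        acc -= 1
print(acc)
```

v=-2: <7, acc = 1*2+(-2) = 0
v=-3: <7, acc = 0*2+(-3) = -3
v=-2: <7, acc = (-3)*2+(-2) = -8
v=12: not <7, acc = (-8)-1 = -9
v=3: <7, acc = (-9)*2+3 = -15
v=14: not <7, acc = (-15)-1 = -16
v=7: not <7, acc = (-16)-1 = -17
v=0: <7, acc = (-17)*2+0 = -34
v=1: <7, acc = (-34)*2+1 = -67

-67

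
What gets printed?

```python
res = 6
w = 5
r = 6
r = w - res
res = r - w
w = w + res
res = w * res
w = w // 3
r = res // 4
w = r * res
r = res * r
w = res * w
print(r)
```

6

r = 5-6 = -1
res = (-1)-5 = -6
w = 5+(-6) = -1
res = (-1)*(-6) = 6
w = (-1)//3 = -1
r = 6//4 = 1
w = 1*6 = 6
r = 6*1 = 6
w = 6*6 = 36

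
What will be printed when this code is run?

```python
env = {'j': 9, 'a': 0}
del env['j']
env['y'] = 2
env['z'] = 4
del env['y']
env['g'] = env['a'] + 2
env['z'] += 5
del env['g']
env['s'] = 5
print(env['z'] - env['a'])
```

9

del 'j' → {'a': 0}
env['y'] = 2 → {'a': 0, 'y': 2}
env['z'] = 4 → {'a': 0, 'y': 2, 'z': 4}
del 'y' → {'a': 0, 'z': 4}
env['g'] = env['a']+2 = 2 → {'a': 0, 'z': 4, 'g': 2}
env['z'] = 4+5 = 9 → {'a': 0, 'z': 9, 'g': 2}
del 'g' → {'a': 0, 'z': 9}
env['s'] = 5 → {'a': 0, 'z': 9, 's': 5}
env['z']-env['a'] = 9-0 = 9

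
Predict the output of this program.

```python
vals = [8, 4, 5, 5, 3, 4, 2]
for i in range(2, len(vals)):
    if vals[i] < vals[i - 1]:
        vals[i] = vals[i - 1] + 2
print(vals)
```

[8, 4, 5, 5, 7, 9, 11]

i=2: 5>=4, unchanged → [8, 4, 5, 5, 3, 4, 2]
i=3: 5>=5, unchanged → [8, 4, 5, 5, 3, 4, 2]
i=4: 3<5, vals[4] = 5+2 = 7 → [8, 4, 5, 5, 7, 4, 2]
i=5: 4<7, vals[5] = 7+2 = 9 → [8, 4, 5, 5, 7, 9, 2]
i=6: 2<9, vals[6] = 9+2 = 11 → [8, 4, 5, 5, 7, 9, 11]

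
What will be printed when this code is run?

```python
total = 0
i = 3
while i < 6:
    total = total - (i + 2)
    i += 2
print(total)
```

-12

i=3: total = 0-5 = -5
i=5: total = (-5)-7 = -12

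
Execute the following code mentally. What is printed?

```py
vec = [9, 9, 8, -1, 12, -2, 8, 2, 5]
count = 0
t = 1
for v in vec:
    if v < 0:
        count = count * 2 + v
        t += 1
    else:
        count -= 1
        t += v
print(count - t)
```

v=9: not <0, count = 0-1 = -1; t=10
v=9: not <0, count = (-1)-1 = -2; t=19
v=8: not <0, count = (-2)-1 = -3; t=27
v=-1: <0, count = (-3)*2+(-1) = -7; t=28
v=12: not <0, count = (-7)-1 = -8; t=40
v=-2: <0, count = (-8)*2+(-2) = -18; t=41
v=8: not <0, count = (-18)-1 = -19; t=49
v=2: not <0, count = (-19)-1 = -20; t=51
v=5: not <0, count = (-20)-1 = -21; t=56
count-t = (-21)-56 = -77

-77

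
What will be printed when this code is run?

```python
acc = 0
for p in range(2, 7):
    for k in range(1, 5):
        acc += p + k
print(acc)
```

130

p=2,k=1: acc = 0+3 = 3
p=2,k=2: acc = 3+4 = 7
p=2,k=3: acc = 7+5 = 12
p=2,k=4: acc = 12+6 = 18
p=3,k=1: acc = 18+4 = 22
p=3,k=2: acc = 22+5 = 27
p=3,k=3: acc = 27+6 = 33
p=3,k=4: acc = 33+7 = 40
p=4,k=1: acc = 40+5 = 45
p=4,k=2: acc = 45+6 = 51
p=4,k=3: acc = 51+7 = 58
p=4,k=4: acc = 58+8 = 66
p=5,k=1: acc = 66+6 = 72
p=5,k=2: acc = 72+7 = 79
p=5,k=3: acc = 79+8 = 87
p=5,k=4: acc = 87+9 = 96
p=6,k=1: acc = 96+7 = 103
p=6,k=2: acc = 103+8 = 111
p=6,k=3: acc = 111+9 = 120
p=6,k=4: acc = 120+10 = 130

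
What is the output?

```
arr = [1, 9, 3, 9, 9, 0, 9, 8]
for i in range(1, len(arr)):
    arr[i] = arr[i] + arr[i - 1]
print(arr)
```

i=1: arr[1] = 9+1 = 10 → [1, 10, 3, 9, 9, 0, 9, 8]
i=2: arr[2] = 3+10 = 13 → [1, 10, 13, 9, 9, 0, 9, 8]
i=3: arr[3] = 9+13 = 22 → [1, 10, 13, 22, 9, 0, 9, 8]
i=4: arr[4] = 9+22 = 31 → [1, 10, 13, 22, 31, 0, 9, 8]
i=5: arr[5] = 0+31 = 31 → [1, 10, 13, 22, 31, 31, 9, 8]
i=6: arr[6] = 9+31 = 40 → [1, 10, 13, 22, 31, 31, 40, 8]
i=7: arr[7] = 8+40 = 48 → [1, 10, 13, 22, 31, 31, 40, 48]

[1, 10, 13, 22, 31, 31, 40, 48]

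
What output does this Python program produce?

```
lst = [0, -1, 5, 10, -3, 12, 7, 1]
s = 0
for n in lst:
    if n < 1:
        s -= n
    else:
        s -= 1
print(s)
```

n=0: <1, s = 0-0 = 0
n=-1: <1, s = 0-(-1) = 1
n=5: not <1, s = 1-1 = 0
n=10: not <1, s = 0-1 = -1
n=-3: <1, s = (-1)-(-3) = 2
n=12: not <1, s = 2-1 = 1
n=7: not <1, s = 1-1 = 0
n=1: not <1, s = 0-1 = -1

-1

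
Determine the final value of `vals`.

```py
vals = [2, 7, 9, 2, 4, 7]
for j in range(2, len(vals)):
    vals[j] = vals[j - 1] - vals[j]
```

[2, 7, -2, -4, -8, -15]

j=2: vals[2] = 7-9 = -2 → [2, 7, -2, 2, 4, 7]
j=3: vals[3] = (-2)-2 = -4 → [2, 7, -2, -4, 4, 7]
j=4: vals[4] = (-4)-4 = -8 → [2, 7, -2, -4, -8, 7]
j=5: vals[5] = (-8)-7 = -15 → [2, 7, -2, -4, -8, -15]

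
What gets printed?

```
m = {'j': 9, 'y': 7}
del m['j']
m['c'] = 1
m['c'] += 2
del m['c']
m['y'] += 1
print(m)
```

{'y': 8}

del 'j' → {'y': 7}
m['c'] = 1 → {'y': 7, 'c': 1}
m['c'] = 1+2 = 3 → {'y': 7, 'c': 3}
del 'c' → {'y': 7}
m['y'] = 7+1 = 8 → {'y': 8}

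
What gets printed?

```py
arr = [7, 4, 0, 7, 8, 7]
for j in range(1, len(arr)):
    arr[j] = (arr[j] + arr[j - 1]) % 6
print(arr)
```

[7, 5, 5, 0, 2, 3]

j=1: arr[1] = (4+7)%6 = 5 → [7, 5, 0, 7, 8, 7]
j=2: arr[2] = (0+5)%6 = 5 → [7, 5, 5, 7, 8, 7]
j=3: arr[3] = (7+5)%6 = 0 → [7, 5, 5, 0, 8, 7]
j=4: arr[4] = (8+0)%6 = 2 → [7, 5, 5, 0, 2, 7]
j=5: arr[5] = (7+2)%6 = 3 → [7, 5, 5, 0, 2, 3]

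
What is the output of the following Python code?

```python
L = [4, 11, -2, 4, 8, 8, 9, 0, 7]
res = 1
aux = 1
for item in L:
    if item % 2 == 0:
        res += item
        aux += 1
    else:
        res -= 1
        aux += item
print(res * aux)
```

item=4: even, res = 1+4 = 5; aux=2
item=11: not even, res = 5-1 = 4; aux=13
item=-2: even, res = 4+(-2) = 2; aux=14
item=4: even, res = 2+4 = 6; aux=15
item=8: even, res = 6+8 = 14; aux=16
item=8: even, res = 14+8 = 22; aux=17
item=9: not even, res = 22-1 = 21; aux=26
item=0: even, res = 21+0 = 21; aux=27
item=7: not even, res = 21-1 = 20; aux=34
res*aux = 20*34 = 680

680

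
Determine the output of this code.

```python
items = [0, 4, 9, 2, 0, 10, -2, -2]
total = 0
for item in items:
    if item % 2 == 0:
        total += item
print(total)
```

12

item=0: even, total = 0+0 = 0
item=4: even, total = 0+4 = 4
item=9: not even
item=2: even, total = 4+2 = 6
item=0: even, total = 6+0 = 6
item=10: even, total = 6+10 = 16
item=-2: even, total = 16+(-2) = 14
item=-2: even, total = 14+(-2) = 12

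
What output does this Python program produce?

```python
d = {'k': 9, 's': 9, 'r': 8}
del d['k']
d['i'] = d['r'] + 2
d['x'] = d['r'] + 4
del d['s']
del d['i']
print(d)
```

{'r': 8, 'x': 12}

del 'k' → {'s': 9, 'r': 8}
d['i'] = d['r']+2 = 10 → {'s': 9, 'r': 8, 'i': 10}
d['x'] = d['r']+4 = 12 → {'s': 9, 'r': 8, 'i': 10, 'x': 12}
del 's' → {'r': 8, 'i': 10, 'x': 12}
del 'i' → {'r': 8, 'x': 12}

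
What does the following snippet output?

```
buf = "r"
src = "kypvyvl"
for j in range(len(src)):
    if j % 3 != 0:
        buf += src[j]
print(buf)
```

j=0: skip
j=1: add 'y' → 'ry'
j=2: add 'p' → 'ryp'
j=3: skip
j=4: add 'y' → 'rypy'
j=5: add 'v' → 'rypyv'
j=6: skip

rypyv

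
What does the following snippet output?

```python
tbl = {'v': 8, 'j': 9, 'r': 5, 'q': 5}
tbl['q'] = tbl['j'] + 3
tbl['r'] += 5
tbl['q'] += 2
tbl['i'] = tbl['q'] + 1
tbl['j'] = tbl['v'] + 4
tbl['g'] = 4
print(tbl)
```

tbl['q'] = tbl['j']+3 = 12 → {'v': 8, 'j': 9, 'r': 5, 'q': 12}
tbl['r'] = 5+5 = 10 → {'v': 8, 'j': 9, 'r': 10, 'q': 12}
tbl['q'] = 12+2 = 14 → {'v': 8, 'j': 9, 'r': 10, 'q': 14}
tbl['i'] = tbl['q']+1 = 15 → {'v': 8, 'j': 9, 'r': 10, 'q': 14, 'i': 15}
tbl['j'] = tbl['v']+4 = 12 → {'v': 8, 'j': 12, 'r': 10, 'q': 14, 'i': 15}
tbl['g'] = 4 → {'v': 8, 'j': 12, 'r': 10, 'q': 14, 'i': 15, 'g': 4}

{'v': 8, 'j': 12, 'r': 10, 'q': 14, 'i': 15, 'g': 4}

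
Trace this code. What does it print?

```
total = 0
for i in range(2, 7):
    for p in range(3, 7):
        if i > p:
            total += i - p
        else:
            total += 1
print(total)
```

i=2,p=3: not 2>3, total = 0+1 = 1
i=2,p=4: not 2>4, total = 1+1 = 2
i=2,p=5: not 2>5, total = 2+1 = 3
i=2,p=6: not 2>6, total = 3+1 = 4
i=3,p=3: not 3>3, total = 4+1 = 5
i=3,p=4: not 3>4, total = 5+1 = 6
i=3,p=5: not 3>5, total = 6+1 = 7
i=3,p=6: not 3>6, total = 7+1 = 8
i=4,p=3: 4>3, total = 8+1 = 9
i=4,p=4: not 4>4, total = 9+1 = 10
i=4,p=5: not 4>5, total = 10+1 = 11
i=4,p=6: not 4>6, total = 11+1 = 12
i=5,p=3: 5>3, total = 12+2 = 14
i=5,p=4: 5>4, total = 14+1 = 15
i=5,p=5: not 5>5, total = 15+1 = 16
i=5,p=6: not 5>6, total = 16+1 = 17
i=6,p=3: 6>3, total = 17+3 = 20
i=6,p=4: 6>4, total = 20+2 = 22
i=6,p=5: 6>5, total = 22+1 = 23
i=6,p=6: not 6>6, total = 23+1 = 24

24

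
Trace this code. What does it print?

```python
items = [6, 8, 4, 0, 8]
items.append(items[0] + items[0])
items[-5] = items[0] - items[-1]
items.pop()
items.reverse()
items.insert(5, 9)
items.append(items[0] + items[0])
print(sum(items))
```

37

append items[0]+items[0] = 6+6 = 12 → [6, 8, 4, 0, 8, 12]
items[-5] = items[0]-items[-1] = 6-12 = -6 → [6, -6, 4, 0, 8, 12]
pop() removes 12 → [6, -6, 4, 0, 8]
reverse → [8, 0, 4, -6, 6]
insert 9 at 5 → [8, 0, 4, -6, 6, 9]
append items[0]+items[0] = 8+8 = 16 → [8, 0, 4, -6, 6, 9, 16]
sum = 37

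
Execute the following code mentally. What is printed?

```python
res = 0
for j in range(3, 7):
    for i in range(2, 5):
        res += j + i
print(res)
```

90

j=3,i=2: res = 0+5 = 5
j=3,i=3: res = 5+6 = 11
j=3,i=4: res = 11+7 = 18
j=4,i=2: res = 18+6 = 24
j=4,i=3: res = 24+7 = 31
j=4,i=4: res = 31+8 = 39
j=5,i=2: res = 39+7 = 46
j=5,i=3: res = 46+8 = 54
j=5,i=4: res = 54+9 = 63
j=6,i=2: res = 63+8 = 71
j=6,i=3: res = 71+9 = 80
j=6,i=4: res = 80+10 = 90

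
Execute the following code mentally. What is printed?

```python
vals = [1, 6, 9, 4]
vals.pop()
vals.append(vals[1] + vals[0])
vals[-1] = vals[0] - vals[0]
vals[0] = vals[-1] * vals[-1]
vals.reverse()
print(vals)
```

pop() removes 4 → [1, 6, 9]
append vals[1]+vals[0] = 6+1 = 7 → [1, 6, 9, 7]
vals[-1] = vals[0]-vals[0] = 1-1 = 0 → [1, 6, 9, 0]
vals[0] = vals[-1]*vals[-1] = 0*0 = 0 → [0, 6, 9, 0]
reverse → [0, 9, 6, 0]

[0, 9, 6, 0]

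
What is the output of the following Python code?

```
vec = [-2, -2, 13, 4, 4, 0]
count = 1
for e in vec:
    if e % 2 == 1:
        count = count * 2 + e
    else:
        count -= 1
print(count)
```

e=-2: not odd, count = 1-1 = 0
e=-2: not odd, count = 0-1 = -1
e=13: odd, count = (-1)*2+13 = 11
e=4: not odd, count = 11-1 = 10
e=4: not odd, count = 10-1 = 9
e=0: not odd, count = 9-1 = 8

8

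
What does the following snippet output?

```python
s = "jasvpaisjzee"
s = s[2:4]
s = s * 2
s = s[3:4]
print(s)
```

slice [2:4] → 'sv'
repeat ×2 → 'svsv'
slice [3:4] → 'v'

v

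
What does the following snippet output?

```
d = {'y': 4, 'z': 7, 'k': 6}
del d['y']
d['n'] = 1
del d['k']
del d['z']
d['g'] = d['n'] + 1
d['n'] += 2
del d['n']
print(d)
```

del 'y' → {'z': 7, 'k': 6}
d['n'] = 1 → {'z': 7, 'k': 6, 'n': 1}
del 'k' → {'z': 7, 'n': 1}
del 'z' → {'n': 1}
d['g'] = d['n']+1 = 2 → {'n': 1, 'g': 2}
d['n'] = 1+2 = 3 → {'n': 3, 'g': 2}
del 'n' → {'g': 2}

{'g': 2}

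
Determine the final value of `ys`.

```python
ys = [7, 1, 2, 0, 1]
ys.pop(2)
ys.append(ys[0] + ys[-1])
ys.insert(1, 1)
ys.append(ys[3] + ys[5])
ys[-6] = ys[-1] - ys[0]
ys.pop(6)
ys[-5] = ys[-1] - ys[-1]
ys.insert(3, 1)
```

pop(2) removes 2 → [7, 1, 0, 1]
append ys[0]+ys[-1] = 7+1 = 8 → [7, 1, 0, 1, 8]
insert 1 at 1 → [7, 1, 1, 0, 1, 8]
append ys[3]+ys[5] = 0+8 = 8 → [7, 1, 1, 0, 1, 8, 8]
ys[-6] = ys[-1]-ys[0] = 8-7 = 1 → [7, 1, 1, 0, 1, 8, 8]
pop(6) removes 8 → [7, 1, 1, 0, 1, 8]
ys[-5] = ys[-1]-ys[-1] = 8-8 = 0 → [7, 0, 1, 0, 1, 8]
insert 1 at 3 → [7, 0, 1, 1, 0, 1, 8]

[7, 0, 1, 1, 0, 1, 8]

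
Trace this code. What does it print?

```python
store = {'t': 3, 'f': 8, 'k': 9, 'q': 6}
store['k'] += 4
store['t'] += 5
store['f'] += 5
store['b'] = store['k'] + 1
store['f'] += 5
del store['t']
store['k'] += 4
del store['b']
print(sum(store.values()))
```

store['k'] = 9+4 = 13 → {'t': 3, 'f': 8, 'k': 13, 'q': 6}
store['t'] = 3+5 = 8 → {'t': 8, 'f': 8, 'k': 13, 'q': 6}
store['f'] = 8+5 = 13 → {'t': 8, 'f': 13, 'k': 13, 'q': 6}
store['b'] = store['k']+1 = 14 → {'t': 8, 'f': 13, 'k': 13, 'q': 6, 'b': 14}
store['f'] = 13+5 = 18 → {'t': 8, 'f': 18, 'k': 13, 'q': 6, 'b': 14}
del 't' → {'f': 18, 'k': 13, 'q': 6, 'b': 14}
store['k'] = 13+4 = 17 → {'f': 18, 'k': 17, 'q': 6, 'b': 14}
del 'b' → {'f': 18, 'k': 17, 'q': 6}
sum of values = 41

41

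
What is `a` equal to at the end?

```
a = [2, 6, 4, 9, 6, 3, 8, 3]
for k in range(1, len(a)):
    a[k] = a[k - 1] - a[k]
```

k=1: a[1] = 2-6 = -4 → [2, -4, 4, 9, 6, 3, 8, 3]
k=2: a[2] = (-4)-4 = -8 → [2, -4, -8, 9, 6, 3, 8, 3]
k=3: a[3] = (-8)-9 = -17 → [2, -4, -8, -17, 6, 3, 8, 3]
k=4: a[4] = (-17)-6 = -23 → [2, -4, -8, -17, -23, 3, 8, 3]
k=5: a[5] = (-23)-3 = -26 → [2, -4, -8, -17, -23, -26, 8, 3]
k=6: a[6] = (-26)-8 = -34 → [2, -4, -8, -17, -23, -26, -34, 3]
k=7: a[7] = (-34)-3 = -37 → [2, -4, -8, -17, -23, -26, -34, -37]

[2, -4, -8, -17, -23, -26, -34, -37]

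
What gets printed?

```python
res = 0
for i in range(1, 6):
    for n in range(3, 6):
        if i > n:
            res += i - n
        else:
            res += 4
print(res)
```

52

i=1,n=3: not 1>3, res = 0+4 = 4
i=1,n=4: not 1>4, res = 4+4 = 8
i=1,n=5: not 1>5, res = 8+4 = 12
i=2,n=3: not 2>3, res = 12+4 = 16
i=2,n=4: not 2>4, res = 16+4 = 20
i=2,n=5: not 2>5, res = 20+4 = 24
i=3,n=3: not 3>3, res = 24+4 = 28
i=3,n=4: not 3>4, res = 28+4 = 32
i=3,n=5: not 3>5, res = 32+4 = 36
i=4,n=3: 4>3, res = 36+1 = 37
i=4,n=4: not 4>4, res = 37+4 = 41
i=4,n=5: not 4>5, res = 41+4 = 45
i=5,n=3: 5>3, res = 45+2 = 47
i=5,n=4: 5>4, res = 47+1 = 48
i=5,n=5: not 5>5, res = 48+4 = 52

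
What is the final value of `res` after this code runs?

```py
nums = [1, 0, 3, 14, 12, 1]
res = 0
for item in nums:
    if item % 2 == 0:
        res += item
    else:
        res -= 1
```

23

item=1: not even, res = 0-1 = -1
item=0: even, res = (-1)+0 = -1
item=3: not even, res = (-1)-1 = -2
item=14: even, res = (-2)+14 = 12
item=12: even, res = 12+12 = 24
item=1: not even, res = 24-1 = 23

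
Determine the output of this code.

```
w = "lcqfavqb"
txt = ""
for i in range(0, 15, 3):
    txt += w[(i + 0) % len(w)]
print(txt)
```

lfqca

i=0: add w[0]='l' → 'l'
i=3: add w[3]='f' → 'lf'
i=6: add w[6]='q' → 'lfq'
i=9: add w[1]='c' → 'lfqc'
i=12: add w[4]='a' → 'lfqca'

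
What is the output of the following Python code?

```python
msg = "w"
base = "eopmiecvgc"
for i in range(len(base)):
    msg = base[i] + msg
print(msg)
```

i=0: prepend 'e' → 'ew'
i=1: prepend 'o' → 'oew'
i=2: prepend 'p' → 'poew'
i=3: prepend 'm' → 'mpoew'
i=4: prepend 'i' → 'impoew'
i=5: prepend 'e' → 'eimpoew'
i=6: prepend 'c' → 'ceimpoew'
i=7: prepend 'v' → 'vceimpoew'
i=8: prepend 'g' → 'gvceimpoew'
i=9: prepend 'c' → 'cgvceimpoew'

cgvceimpoew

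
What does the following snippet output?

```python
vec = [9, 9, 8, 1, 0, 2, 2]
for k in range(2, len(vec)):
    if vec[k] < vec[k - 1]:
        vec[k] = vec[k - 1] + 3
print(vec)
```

k=2: 8<9, vec[2] = 9+3 = 12 → [9, 9, 12, 1, 0, 2, 2]
k=3: 1<12, vec[3] = 12+3 = 15 → [9, 9, 12, 15, 0, 2, 2]
k=4: 0<15, vec[4] = 15+3 = 18 → [9, 9, 12, 15, 18, 2, 2]
k=5: 2<18, vec[5] = 18+3 = 21 → [9, 9, 12, 15, 18, 21, 2]
k=6: 2<21, vec[6] = 21+3 = 24 → [9, 9, 12, 15, 18, 21, 24]

[9, 9, 12, 15, 18, 21, 24]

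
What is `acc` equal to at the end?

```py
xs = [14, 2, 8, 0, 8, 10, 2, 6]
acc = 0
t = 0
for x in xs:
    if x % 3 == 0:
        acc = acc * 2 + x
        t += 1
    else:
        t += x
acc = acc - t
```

x=14: not %3==0; t=14
x=2: not %3==0; t=16
x=8: not %3==0; t=24
x=0: %3==0, acc = 0*2+0 = 0; t=25
x=8: not %3==0; t=33
x=10: not %3==0; t=43
x=2: not %3==0; t=45
x=6: %3==0, acc = 0*2+6 = 6; t=46
acc-t = 6-46 = -40

-40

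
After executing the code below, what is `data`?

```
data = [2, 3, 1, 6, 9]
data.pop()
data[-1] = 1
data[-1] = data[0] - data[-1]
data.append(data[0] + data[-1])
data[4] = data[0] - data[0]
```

[2, 3, 1, 1, 0]

pop() removes 9 → [2, 3, 1, 6]
data[-1] = 1 → [2, 3, 1, 1]
data[-1] = data[0]-data[-1] = 2-1 = 1 → [2, 3, 1, 1]
append data[0]+data[-1] = 2+1 = 3 → [2, 3, 1, 1, 3]
data[4] = data[0]-data[0] = 2-2 = 0 → [2, 3, 1, 1, 0]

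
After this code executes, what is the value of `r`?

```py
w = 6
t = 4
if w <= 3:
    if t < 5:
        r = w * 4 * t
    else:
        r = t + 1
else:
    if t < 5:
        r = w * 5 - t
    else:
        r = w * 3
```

w=6, t=4
w <= 3 is False; t < 5 is True
→ r = w * 5 - t = 26

26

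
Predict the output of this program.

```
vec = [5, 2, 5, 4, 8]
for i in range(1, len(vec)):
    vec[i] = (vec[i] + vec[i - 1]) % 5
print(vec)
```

i=1: vec[1] = (2+5)%5 = 2 → [5, 2, 5, 4, 8]
i=2: vec[2] = (5+2)%5 = 2 → [5, 2, 2, 4, 8]
i=3: vec[3] = (4+2)%5 = 1 → [5, 2, 2, 1, 8]
i=4: vec[4] = (8+1)%5 = 4 → [5, 2, 2, 1, 4]

[5, 2, 2, 1, 4]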